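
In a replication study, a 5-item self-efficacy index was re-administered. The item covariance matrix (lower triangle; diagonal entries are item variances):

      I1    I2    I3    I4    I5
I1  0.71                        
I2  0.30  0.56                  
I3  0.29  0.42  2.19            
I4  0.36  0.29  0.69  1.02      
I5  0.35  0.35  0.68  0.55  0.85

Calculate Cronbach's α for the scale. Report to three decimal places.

Σσᵢ² = 0.71 + 0.56 + 2.19 + 1.02 + 0.85 = 5.33
Sum of off-diagonal covariances = 4.28
Var(T) = 5.33 + 2 × 4.28 = 13.89
α = (k/(k−1))·(1 − Σσᵢ²/Var(T)) = (5/4)·(1 − 5.33/13.89) = 0.770

α = 0.770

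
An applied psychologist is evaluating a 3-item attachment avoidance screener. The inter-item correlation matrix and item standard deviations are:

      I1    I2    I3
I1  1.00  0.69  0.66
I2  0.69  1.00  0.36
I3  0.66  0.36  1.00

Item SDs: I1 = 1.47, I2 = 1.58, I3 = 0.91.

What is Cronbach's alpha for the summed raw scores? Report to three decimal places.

Σσ²ᵢ = 1.47² + 1.58² + 0.91² = 5.4854
Covariances σ_ij = r_ij · s_i · s_j:
  σ(I1,I2) = 0.69 × 1.47 × 1.58 = 1.6026
  σ(I1,I3) = 0.66 × 1.47 × 0.91 = 0.8829
  σ(I2,I3) = 0.36 × 1.58 × 0.91 = 0.5176
σ²_T = Σσ²ᵢ + 2·Σσ_ij = 5.4854 + 2 × 3.0031 = 11.4916
α = (3/2)·(1 − 5.4854/11.4916) = 0.784

Cronbach's alpha = 0.784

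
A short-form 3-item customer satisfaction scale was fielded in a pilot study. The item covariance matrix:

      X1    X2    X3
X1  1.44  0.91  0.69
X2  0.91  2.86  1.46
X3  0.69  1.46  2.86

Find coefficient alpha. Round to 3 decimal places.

coefficient alpha = 0.691

sum of item variances = 1.44 + 2.86 + 2.86 = 7.16
Sum of the distinct covariances = 3.06
σ²_total = 7.16 + 2 × 3.06 = 13.28
α = (k/(k−1))·(1 − sum of item variances/σ²_total) = (3/2)·(1 − 7.16/13.28) = 0.691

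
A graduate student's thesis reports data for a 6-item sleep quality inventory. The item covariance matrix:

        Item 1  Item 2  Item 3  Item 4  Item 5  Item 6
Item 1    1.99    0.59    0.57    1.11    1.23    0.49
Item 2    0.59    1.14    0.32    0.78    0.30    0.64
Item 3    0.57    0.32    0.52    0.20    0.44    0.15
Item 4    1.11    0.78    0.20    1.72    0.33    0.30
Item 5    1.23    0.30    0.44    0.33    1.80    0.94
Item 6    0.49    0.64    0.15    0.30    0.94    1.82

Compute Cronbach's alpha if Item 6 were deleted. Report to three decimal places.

α = 0.776

Remaining items: Item 1, Item 2, Item 3, Item 4, Item 5 (k = 5).
ΣVar(i) = 1.99 + 1.14 + 0.52 + 1.72 + 1.80 = 7.17
σ²_T = 7.17 + 2 × 5.87 = 18.91
α (item deleted) = (5/4)·(1 − 7.17/18.91) = 0.776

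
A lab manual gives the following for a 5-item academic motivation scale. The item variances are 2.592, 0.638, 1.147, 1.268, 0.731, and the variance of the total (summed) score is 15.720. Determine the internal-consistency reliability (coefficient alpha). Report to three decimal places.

Σσᵢ² = 2.592 + 0.638 + 1.147 + 1.268 + 0.731 = 6.376
α = (k/(k−1))·(1 − Σσᵢ²/Var(T)) = (5/4)·(1 − 6.376/15.720) = 0.743

coefficient alpha = 0.743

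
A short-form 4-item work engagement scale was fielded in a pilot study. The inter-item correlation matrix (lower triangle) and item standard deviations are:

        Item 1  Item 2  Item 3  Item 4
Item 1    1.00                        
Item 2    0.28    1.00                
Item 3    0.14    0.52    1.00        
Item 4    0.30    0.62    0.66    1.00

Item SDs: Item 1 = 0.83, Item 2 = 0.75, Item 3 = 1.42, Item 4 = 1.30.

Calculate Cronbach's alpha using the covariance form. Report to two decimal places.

Σσ²ᵢ = 0.83² + 0.75² + 1.42² + 1.30² = 4.9578
Covariances σ_ij = r_ij · s_i · s_j:
  σ(Item 1,Item 2) = 0.28 × 0.83 × 0.75 = 0.1743
  σ(Item 1,Item 3) = 0.14 × 0.83 × 1.42 = 0.1650
  σ(Item 1,Item 4) = 0.30 × 0.83 × 1.30 = 0.3237
  σ(Item 2,Item 3) = 0.52 × 0.75 × 1.42 = 0.5538
  σ(Item 2,Item 4) = 0.62 × 0.75 × 1.30 = 0.6045
  σ(Item 3,Item 4) = 0.66 × 1.42 × 1.30 = 1.2184
σ²_T = Σσ²ᵢ + 2·Σσ_ij = 4.9578 + 2 × 3.0397 = 11.0372
α = (4/3)·(1 − 4.9578/11.0372) = 0.73

Cronbach's alpha = 0.73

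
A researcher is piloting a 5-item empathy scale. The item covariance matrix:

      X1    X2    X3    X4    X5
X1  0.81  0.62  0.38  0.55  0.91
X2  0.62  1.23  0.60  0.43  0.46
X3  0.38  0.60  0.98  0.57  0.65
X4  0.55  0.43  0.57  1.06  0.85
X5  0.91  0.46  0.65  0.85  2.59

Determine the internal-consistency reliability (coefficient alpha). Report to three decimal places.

Σσᵢ² = 0.81 + 1.23 + 0.98 + 1.06 + 2.59 = 6.67
Σ_{i<j} σ_ij = 6.02
total variance = 6.67 + 2 × 6.02 = 18.71
α = (k/(k−1))·(1 − Σσᵢ²/total variance) = (5/4)·(1 − 6.67/18.71) = 0.804

coefficient alpha = 0.804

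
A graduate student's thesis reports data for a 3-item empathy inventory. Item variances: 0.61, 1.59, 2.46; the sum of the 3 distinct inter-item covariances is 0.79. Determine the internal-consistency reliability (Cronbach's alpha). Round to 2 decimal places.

sum of item variances = 0.61 + 1.59 + 2.46 = 4.66
Sum of distinct covariances = 0.79
total variance = sum of item variances + 2·Σcov = 4.66 + 2 × 0.79 = 6.24
α = (3/2)·(1 − 4.66/6.24) = 0.38

Cronbach's alpha = 0.38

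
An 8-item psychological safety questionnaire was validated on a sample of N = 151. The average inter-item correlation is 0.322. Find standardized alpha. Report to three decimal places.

Standardized α = k·r̄ / (1 + (k−1)·r̄) = 8 × 0.322 / (1 + 7 × 0.322)
  = 2.5760 / 3.2540 = 0.792

α = 0.792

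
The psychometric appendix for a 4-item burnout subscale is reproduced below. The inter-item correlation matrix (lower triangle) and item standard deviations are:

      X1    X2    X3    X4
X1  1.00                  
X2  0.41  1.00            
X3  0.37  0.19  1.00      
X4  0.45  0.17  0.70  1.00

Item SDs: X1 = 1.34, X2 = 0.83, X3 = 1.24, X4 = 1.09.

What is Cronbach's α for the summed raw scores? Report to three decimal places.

α = 0.716

Σσ²ᵢ = 1.34² + 0.83² + 1.24² + 1.09² = 5.2102
Covariances σ_ij = r_ij · s_i · s_j:
  σ(X1,X2) = 0.41 × 1.34 × 0.83 = 0.4560
  σ(X1,X3) = 0.37 × 1.34 × 1.24 = 0.6148
  σ(X1,X4) = 0.45 × 1.34 × 1.09 = 0.6573
  σ(X2,X3) = 0.19 × 0.83 × 1.24 = 0.1955
  σ(X2,X4) = 0.17 × 0.83 × 1.09 = 0.1538
  σ(X3,X4) = 0.70 × 1.24 × 1.09 = 0.9461
σ²_T = Σσ²ᵢ + 2·Σσ_ij = 5.2102 + 2 × 3.0235 = 11.2572
α = (4/3)·(1 − 5.2102/11.2572) = 0.716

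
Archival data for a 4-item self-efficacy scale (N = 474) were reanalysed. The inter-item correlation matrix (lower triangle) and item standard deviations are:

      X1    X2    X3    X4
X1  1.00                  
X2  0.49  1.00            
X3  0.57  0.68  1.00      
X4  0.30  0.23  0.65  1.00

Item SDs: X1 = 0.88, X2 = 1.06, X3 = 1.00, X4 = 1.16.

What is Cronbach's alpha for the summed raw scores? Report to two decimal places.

Cronbach's alpha = 0.78

Σσ²ᵢ = 0.88² + 1.06² + 1.00² + 1.16² = 4.2436
Covariances σ_ij = r_ij · s_i · s_j:
  σ(X1,X2) = 0.49 × 0.88 × 1.06 = 0.4571
  σ(X1,X3) = 0.57 × 0.88 × 1.00 = 0.5016
  σ(X1,X4) = 0.30 × 0.88 × 1.16 = 0.3062
  σ(X2,X3) = 0.68 × 1.06 × 1.00 = 0.7208
  σ(X2,X4) = 0.23 × 1.06 × 1.16 = 0.2828
  σ(X3,X4) = 0.65 × 1.00 × 1.16 = 0.7540
σ²_T = Σσ²ᵢ + 2·Σσ_ij = 4.2436 + 2 × 3.0225 = 10.2886
α = (4/3)·(1 − 4.2436/10.2886) = 0.78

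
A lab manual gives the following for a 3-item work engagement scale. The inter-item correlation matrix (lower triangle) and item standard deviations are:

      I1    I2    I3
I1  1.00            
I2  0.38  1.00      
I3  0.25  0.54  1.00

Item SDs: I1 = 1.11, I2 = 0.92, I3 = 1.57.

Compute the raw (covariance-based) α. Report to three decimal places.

Σσ²ᵢ = 1.11² + 0.92² + 1.57² = 4.5434
Covariances σ_ij = r_ij · s_i · s_j:
  σ(I1,I2) = 0.38 × 1.11 × 0.92 = 0.3881
  σ(I1,I3) = 0.25 × 1.11 × 1.57 = 0.4357
  σ(I2,I3) = 0.54 × 0.92 × 1.57 = 0.7800
σ²_T = Σσ²ᵢ + 2·Σσ_ij = 4.5434 + 2 × 1.6038 = 7.7510
α = (3/2)·(1 − 4.5434/7.7510) = 0.621

α = 0.621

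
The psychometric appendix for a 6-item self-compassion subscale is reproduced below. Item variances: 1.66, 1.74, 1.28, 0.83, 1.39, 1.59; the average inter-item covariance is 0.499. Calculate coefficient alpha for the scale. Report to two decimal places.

Σσ²ᵢ = 1.66 + 1.74 + 1.28 + 0.83 + 1.39 + 1.59 = 8.49
Sum of the 15 distinct covariances = 15 × 0.499 = 7.485
σ²_T = Σσ²ᵢ + 2·Σcov = 8.49 + 2 × 7.485 = 23.460
α = (6/5)·(1 − 8.49/23.460) = 0.77

coefficient alpha = 0.77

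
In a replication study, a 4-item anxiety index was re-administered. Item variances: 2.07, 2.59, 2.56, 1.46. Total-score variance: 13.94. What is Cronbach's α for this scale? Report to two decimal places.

sum of item variances = 2.07 + 2.59 + 2.56 + 1.46 = 8.68
α = (k/(k−1))·(1 − sum of item variances/σ²_T) = (4/3)·(1 − 8.68/13.94) = 0.50

α = 0.50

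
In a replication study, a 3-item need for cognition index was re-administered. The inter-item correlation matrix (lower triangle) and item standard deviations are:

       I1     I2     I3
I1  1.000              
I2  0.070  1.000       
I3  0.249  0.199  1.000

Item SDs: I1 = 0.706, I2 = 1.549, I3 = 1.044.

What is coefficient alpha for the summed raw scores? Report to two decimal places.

coefficient alpha = 0.34

Σσ²ᵢ = 0.706² + 1.549² + 1.044² = 3.9878
Covariances σ_ij = r_ij · s_i · s_j:
  σ(I1,I2) = 0.070 × 0.706 × 1.549 = 0.0766
  σ(I1,I3) = 0.249 × 0.706 × 1.044 = 0.1835
  σ(I2,I3) = 0.199 × 1.549 × 1.044 = 0.3218
σ²_T = Σσ²ᵢ + 2·Σσ_ij = 3.9878 + 2 × 0.5819 = 5.1516
α = (3/2)·(1 − 3.9878/5.1516) = 0.34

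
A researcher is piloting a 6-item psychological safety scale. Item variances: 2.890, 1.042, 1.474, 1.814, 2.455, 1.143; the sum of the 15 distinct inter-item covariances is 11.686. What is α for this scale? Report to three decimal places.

α = 0.820

Σσ²ᵢ = 2.890 + 1.042 + 1.474 + 1.814 + 2.455 + 1.143 = 10.818
Sum of distinct covariances = 11.686
σ²_total = Σσ²ᵢ + 2·Σcov = 10.818 + 2 × 11.686 = 34.190
α = (6/5)·(1 − 10.818/34.190) = 0.820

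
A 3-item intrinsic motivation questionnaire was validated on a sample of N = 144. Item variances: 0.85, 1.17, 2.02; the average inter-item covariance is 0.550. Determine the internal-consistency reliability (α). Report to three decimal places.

Σσᵢ² = 0.85 + 1.17 + 2.02 = 4.04
Sum of the 3 distinct covariances = 3 × 0.550 = 1.650
σ²_T = Σσᵢ² + 2·Σcov = 4.04 + 2 × 1.650 = 7.340
α = (3/2)·(1 − 4.04/7.340) = 0.674

α = 0.674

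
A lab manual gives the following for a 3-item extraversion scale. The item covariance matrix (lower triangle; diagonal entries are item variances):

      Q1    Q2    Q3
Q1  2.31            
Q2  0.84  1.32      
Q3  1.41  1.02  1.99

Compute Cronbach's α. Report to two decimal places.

Cronbach's α = 0.81

sum of item variances = 2.31 + 1.32 + 1.99 = 5.62
Sum of off-diagonal covariances = 3.27
σ²_T = 5.62 + 2 × 3.27 = 12.16
α = (k/(k−1))·(1 − sum of item variances/σ²_T) = (3/2)·(1 − 5.62/12.16) = 0.81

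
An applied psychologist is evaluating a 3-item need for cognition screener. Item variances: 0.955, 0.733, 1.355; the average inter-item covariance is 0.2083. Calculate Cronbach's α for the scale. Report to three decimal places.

α = 0.437

sum of item variances = 0.955 + 0.733 + 1.355 = 3.043
Sum of the 3 distinct covariances = 3 × 0.2083 = 0.6249
σ²_T = sum of item variances + 2·Σcov = 3.043 + 2 × 0.6249 = 4.2928
α = (3/2)·(1 − 3.043/4.2928) = 0.437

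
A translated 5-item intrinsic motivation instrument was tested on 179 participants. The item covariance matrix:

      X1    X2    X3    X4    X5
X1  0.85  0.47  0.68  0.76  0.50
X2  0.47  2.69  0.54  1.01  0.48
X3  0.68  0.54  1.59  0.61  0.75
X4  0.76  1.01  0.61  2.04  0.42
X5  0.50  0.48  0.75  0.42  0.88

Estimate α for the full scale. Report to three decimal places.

α = 0.759

Σσᵢ² = 0.85 + 2.69 + 1.59 + 2.04 + 0.88 = 8.05
Sum of off-diagonal covariances = 6.22
σ²_T = 8.05 + 2 × 6.22 = 20.49
α = (k/(k−1))·(1 − Σσᵢ²/σ²_T) = (5/4)·(1 − 8.05/20.49) = 0.759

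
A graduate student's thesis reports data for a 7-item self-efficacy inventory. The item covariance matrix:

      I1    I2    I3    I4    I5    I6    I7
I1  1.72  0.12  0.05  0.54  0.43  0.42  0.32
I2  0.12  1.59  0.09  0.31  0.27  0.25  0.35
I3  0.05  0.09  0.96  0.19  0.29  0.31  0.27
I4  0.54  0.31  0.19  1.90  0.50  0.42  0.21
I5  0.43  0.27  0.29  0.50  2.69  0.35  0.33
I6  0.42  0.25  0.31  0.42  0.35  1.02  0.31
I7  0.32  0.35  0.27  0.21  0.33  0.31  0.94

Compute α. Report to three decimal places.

Σσ²ᵢ = 1.72 + 1.59 + 0.96 + 1.90 + 2.69 + 1.02 + 0.94 = 10.82
Σ_{i<j} σ_ij = 6.33
total variance = 10.82 + 2 × 6.33 = 23.48
α = (k/(k−1))·(1 − Σσ²ᵢ/total variance) = (7/6)·(1 − 10.82/23.48) = 0.629

α = 0.629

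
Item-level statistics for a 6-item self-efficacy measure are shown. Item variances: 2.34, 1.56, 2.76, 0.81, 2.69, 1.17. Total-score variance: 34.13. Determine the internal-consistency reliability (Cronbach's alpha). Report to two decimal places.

ΣVar(i) = 2.34 + 1.56 + 2.76 + 0.81 + 2.69 + 1.17 = 11.33
α = (k/(k−1))·(1 − ΣVar(i)/σ²_total) = (6/5)·(1 − 11.33/34.13) = 0.80

Cronbach's alpha = 0.80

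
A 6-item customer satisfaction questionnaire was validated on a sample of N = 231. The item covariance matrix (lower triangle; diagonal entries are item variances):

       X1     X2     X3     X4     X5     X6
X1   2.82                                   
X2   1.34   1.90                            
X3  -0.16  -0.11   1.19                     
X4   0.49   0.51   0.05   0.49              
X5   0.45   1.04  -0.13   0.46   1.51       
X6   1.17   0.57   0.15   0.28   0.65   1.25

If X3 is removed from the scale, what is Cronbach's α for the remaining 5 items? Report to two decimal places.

Remaining items: X1, X2, X4, X5, X6 (k = 5).
Σσᵢ² = 2.82 + 1.90 + 0.49 + 1.51 + 1.25 = 7.97
σ²_total = 7.97 + 2 × 6.96 = 21.89
α (item deleted) = (5/4)·(1 − 7.97/21.89) = 0.79

Cronbach's α = 0.79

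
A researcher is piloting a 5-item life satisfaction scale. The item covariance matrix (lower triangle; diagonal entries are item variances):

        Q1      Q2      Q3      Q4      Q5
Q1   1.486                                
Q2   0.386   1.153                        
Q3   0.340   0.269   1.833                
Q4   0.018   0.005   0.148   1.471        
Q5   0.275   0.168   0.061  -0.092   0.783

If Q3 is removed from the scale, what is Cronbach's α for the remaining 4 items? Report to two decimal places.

Cronbach's α = 0.32

Remaining items: Q1, Q2, Q4, Q5 (k = 4).
sum of item variances = 1.486 + 1.153 + 1.471 + 0.783 = 4.893
total variance = 4.893 + 2 × 0.760 = 6.413
α (item deleted) = (4/3)·(1 − 4.893/6.413) = 0.32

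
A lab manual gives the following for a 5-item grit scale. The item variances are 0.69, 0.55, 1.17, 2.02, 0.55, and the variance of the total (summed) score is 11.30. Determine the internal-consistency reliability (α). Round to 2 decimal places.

Σσᵢ² = 0.69 + 0.55 + 1.17 + 2.02 + 0.55 = 4.98
α = (k/(k−1))·(1 − Σσᵢ²/σ²_total) = (5/4)·(1 − 4.98/11.30) = 0.70

α = 0.70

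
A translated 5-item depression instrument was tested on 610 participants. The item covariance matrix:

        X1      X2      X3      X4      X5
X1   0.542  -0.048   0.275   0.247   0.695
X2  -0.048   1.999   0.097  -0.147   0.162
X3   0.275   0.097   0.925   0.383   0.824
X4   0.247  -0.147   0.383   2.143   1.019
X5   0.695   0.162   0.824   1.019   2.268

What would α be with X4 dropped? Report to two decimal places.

α = 0.55

Remaining items: X1, X2, X3, X5 (k = 4).
Σσᵢ² = 0.542 + 1.999 + 0.925 + 2.268 = 5.734
Var(T) = 5.734 + 2 × 2.005 = 9.744
α (item deleted) = (4/3)·(1 − 5.734/9.744) = 0.55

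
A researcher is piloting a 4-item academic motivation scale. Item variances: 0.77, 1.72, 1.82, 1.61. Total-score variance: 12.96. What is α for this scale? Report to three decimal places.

α = 0.724

ΣVar(i) = 0.77 + 1.72 + 1.82 + 1.61 = 5.92
α = (k/(k−1))·(1 − ΣVar(i)/total variance) = (4/3)·(1 − 5.92/12.96) = 0.724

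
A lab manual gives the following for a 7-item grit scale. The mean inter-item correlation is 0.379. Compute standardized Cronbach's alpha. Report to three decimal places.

Standardized α = k·r̄ / (1 + (k−1)·r̄) = 7 × 0.379 / (1 + 6 × 0.379)
  = 2.6530 / 3.2740 = 0.810

α = 0.810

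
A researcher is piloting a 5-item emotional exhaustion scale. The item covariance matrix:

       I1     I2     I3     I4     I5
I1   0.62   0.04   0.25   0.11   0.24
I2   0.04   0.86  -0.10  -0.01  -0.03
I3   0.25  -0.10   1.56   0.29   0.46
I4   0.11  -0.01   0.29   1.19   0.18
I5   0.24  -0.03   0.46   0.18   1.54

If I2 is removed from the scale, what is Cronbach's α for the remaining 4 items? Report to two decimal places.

Cronbach's α = 0.51

Remaining items: I1, I3, I4, I5 (k = 4).
sum of item variances = 0.62 + 1.56 + 1.19 + 1.54 = 4.91
σ²_total = 4.91 + 2 × 1.53 = 7.97
α (item deleted) = (4/3)·(1 − 4.91/7.97) = 0.51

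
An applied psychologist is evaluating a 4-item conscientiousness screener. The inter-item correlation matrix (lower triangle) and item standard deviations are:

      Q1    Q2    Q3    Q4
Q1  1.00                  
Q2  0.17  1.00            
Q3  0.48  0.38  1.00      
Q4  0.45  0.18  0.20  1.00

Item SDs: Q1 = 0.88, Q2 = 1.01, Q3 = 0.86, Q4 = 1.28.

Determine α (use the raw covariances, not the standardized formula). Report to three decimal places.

α = 0.618

Σσ²ᵢ = 0.88² + 1.01² + 0.86² + 1.28² = 4.1725
Covariances σ_ij = r_ij · s_i · s_j:
  σ(Q1,Q2) = 0.17 × 0.88 × 1.01 = 0.1511
  σ(Q1,Q3) = 0.48 × 0.88 × 0.86 = 0.3633
  σ(Q1,Q4) = 0.45 × 0.88 × 1.28 = 0.5069
  σ(Q2,Q3) = 0.38 × 1.01 × 0.86 = 0.3301
  σ(Q2,Q4) = 0.18 × 1.01 × 1.28 = 0.2327
  σ(Q3,Q4) = 0.20 × 0.86 × 1.28 = 0.2202
σ²_T = Σσ²ᵢ + 2·Σσ_ij = 4.1725 + 2 × 1.8043 = 7.7811
α = (4/3)·(1 − 4.1725/7.7811) = 0.618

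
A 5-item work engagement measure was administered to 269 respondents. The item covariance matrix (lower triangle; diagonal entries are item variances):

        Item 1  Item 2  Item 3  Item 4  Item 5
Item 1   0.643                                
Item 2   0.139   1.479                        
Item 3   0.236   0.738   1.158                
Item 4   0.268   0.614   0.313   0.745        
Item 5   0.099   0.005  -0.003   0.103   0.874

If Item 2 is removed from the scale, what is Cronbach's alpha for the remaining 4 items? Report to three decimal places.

Remaining items: Item 1, Item 3, Item 4, Item 5 (k = 4).
sum of item variances = 0.643 + 1.158 + 0.745 + 0.874 = 3.420
Var(T) = 3.420 + 2 × 1.016 = 5.452
α (item deleted) = (4/3)·(1 − 3.420/5.452) = 0.497

α = 0.497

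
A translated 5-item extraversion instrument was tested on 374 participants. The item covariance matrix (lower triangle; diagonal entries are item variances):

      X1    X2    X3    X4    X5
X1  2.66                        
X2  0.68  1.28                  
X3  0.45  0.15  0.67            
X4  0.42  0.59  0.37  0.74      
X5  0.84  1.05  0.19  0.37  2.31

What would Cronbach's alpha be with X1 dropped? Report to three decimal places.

Remaining items: X2, X3, X4, X5 (k = 4).
ΣVar(i) = 1.28 + 0.67 + 0.74 + 2.31 = 5.00
Var(T) = 5.00 + 2 × 2.72 = 10.44
α (item deleted) = (4/3)·(1 − 5.00/10.44) = 0.695

α = 0.695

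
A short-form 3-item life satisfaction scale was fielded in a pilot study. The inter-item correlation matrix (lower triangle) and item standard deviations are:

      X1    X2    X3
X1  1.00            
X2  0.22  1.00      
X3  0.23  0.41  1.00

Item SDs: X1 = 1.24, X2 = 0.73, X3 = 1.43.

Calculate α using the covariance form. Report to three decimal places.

Σσ²ᵢ = 1.24² + 0.73² + 1.43² = 4.1154
Covariances σ_ij = r_ij · s_i · s_j:
  σ(X1,X2) = 0.22 × 1.24 × 0.73 = 0.1991
  σ(X1,X3) = 0.23 × 1.24 × 1.43 = 0.4078
  σ(X2,X3) = 0.41 × 0.73 × 1.43 = 0.4280
σ²_T = Σσ²ᵢ + 2·Σσ_ij = 4.1154 + 2 × 1.0349 = 6.1852
α = (3/2)·(1 − 4.1154/6.1852) = 0.502

α = 0.502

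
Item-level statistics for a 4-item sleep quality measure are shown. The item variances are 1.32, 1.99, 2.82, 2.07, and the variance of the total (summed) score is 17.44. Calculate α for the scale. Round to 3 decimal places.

α = 0.706

Σσᵢ² = 1.32 + 1.99 + 2.82 + 2.07 = 8.20
α = (k/(k−1))·(1 − Σσᵢ²/σ²_total) = (4/3)·(1 − 8.20/17.44) = 0.706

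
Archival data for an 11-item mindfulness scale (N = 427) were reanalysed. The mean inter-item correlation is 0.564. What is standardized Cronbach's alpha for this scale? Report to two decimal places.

α = 0.93

Standardized α = k·r̄ / (1 + (k−1)·r̄) = 11 × 0.564 / (1 + 10 × 0.564)
  = 6.2040 / 6.6400 = 0.93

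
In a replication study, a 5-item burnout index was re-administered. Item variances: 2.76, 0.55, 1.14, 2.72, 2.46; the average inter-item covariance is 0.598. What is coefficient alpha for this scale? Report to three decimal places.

Σσᵢ² = 2.76 + 0.55 + 1.14 + 2.72 + 2.46 = 9.63
Sum of the 10 distinct covariances = 10 × 0.598 = 5.980
total variance = Σσᵢ² + 2·Σcov = 9.63 + 2 × 5.980 = 21.590
α = (5/4)·(1 − 9.63/21.590) = 0.692

coefficient alpha = 0.692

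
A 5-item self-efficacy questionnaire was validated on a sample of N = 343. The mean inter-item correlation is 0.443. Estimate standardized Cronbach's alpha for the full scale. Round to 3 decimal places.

α = 0.799

Standardized α = k·r̄ / (1 + (k−1)·r̄) = 5 × 0.443 / (1 + 4 × 0.443)
  = 2.2150 / 2.7720 = 0.799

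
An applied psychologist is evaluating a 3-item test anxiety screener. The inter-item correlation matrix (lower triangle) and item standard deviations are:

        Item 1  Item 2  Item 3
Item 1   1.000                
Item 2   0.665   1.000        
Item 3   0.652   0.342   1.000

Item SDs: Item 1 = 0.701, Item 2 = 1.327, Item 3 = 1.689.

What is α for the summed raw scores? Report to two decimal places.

α = 0.69

Σσ²ᵢ = 0.701² + 1.327² + 1.689² = 5.1051
Covariances σ_ij = r_ij · s_i · s_j:
  σ(Item 1,Item 2) = 0.665 × 0.701 × 1.327 = 0.6186
  σ(Item 1,Item 3) = 0.652 × 0.701 × 1.689 = 0.7720
  σ(Item 2,Item 3) = 0.342 × 1.327 × 1.689 = 0.7665
σ²_T = Σσ²ᵢ + 2·Σσ_ij = 5.1051 + 2 × 2.1571 = 9.4193
α = (3/2)·(1 − 5.1051/9.4193) = 0.69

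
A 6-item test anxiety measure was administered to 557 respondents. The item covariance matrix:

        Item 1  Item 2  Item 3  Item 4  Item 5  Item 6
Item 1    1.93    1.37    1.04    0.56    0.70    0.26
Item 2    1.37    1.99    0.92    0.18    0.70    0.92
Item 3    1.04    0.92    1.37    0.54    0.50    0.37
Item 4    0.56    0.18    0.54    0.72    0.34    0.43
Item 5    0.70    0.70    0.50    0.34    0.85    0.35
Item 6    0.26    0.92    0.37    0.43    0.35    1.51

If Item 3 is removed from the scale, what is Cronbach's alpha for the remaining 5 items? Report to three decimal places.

α = 0.780

Remaining items: Item 1, Item 2, Item 4, Item 5, Item 6 (k = 5).
Σσᵢ² = 1.93 + 1.99 + 0.72 + 0.85 + 1.51 = 7.00
σ²_T = 7.00 + 2 × 5.81 = 18.62
α (item deleted) = (5/4)·(1 − 7.00/18.62) = 0.780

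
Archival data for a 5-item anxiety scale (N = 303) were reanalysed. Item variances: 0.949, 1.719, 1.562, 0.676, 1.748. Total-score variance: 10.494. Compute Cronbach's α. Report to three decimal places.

sum of item variances = 0.949 + 1.719 + 1.562 + 0.676 + 1.748 = 6.654
α = (k/(k−1))·(1 − sum of item variances/σ²_total) = (5/4)·(1 − 6.654/10.494) = 0.457

α = 0.457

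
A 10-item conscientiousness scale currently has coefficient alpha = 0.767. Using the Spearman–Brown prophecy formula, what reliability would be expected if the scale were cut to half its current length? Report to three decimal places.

Length factor m = 1/2
α' = m·α / (1 − (1−m)·α)
   = 1/2 × 0.767 / (1 − (1 − 1/2) × 0.767)
   = 0.3835 / 0.6165 = 0.622

predicted reliability = 0.622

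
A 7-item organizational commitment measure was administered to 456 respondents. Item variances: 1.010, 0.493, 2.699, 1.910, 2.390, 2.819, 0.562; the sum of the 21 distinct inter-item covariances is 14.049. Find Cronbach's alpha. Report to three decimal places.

α = 0.820

ΣVar(i) = 1.010 + 0.493 + 2.699 + 1.910 + 2.390 + 2.819 + 0.562 = 11.883
Sum of distinct covariances = 14.049
Var(T) = ΣVar(i) + 2·Σcov = 11.883 + 2 × 14.049 = 39.981
α = (7/6)·(1 − 11.883/39.981) = 0.820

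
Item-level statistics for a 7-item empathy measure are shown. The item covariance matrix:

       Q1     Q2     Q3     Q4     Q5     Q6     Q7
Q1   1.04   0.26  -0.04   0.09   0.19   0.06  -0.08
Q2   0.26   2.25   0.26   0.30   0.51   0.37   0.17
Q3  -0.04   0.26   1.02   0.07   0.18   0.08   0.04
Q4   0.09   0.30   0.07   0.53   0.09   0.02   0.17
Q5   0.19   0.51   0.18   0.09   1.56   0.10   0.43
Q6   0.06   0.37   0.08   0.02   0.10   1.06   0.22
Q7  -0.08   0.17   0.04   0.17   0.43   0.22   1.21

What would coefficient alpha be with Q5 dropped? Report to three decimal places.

coefficient alpha = 0.431

Remaining items: Q1, Q2, Q3, Q4, Q6, Q7 (k = 6).
ΣVar(i) = 1.04 + 2.25 + 1.02 + 0.53 + 1.06 + 1.21 = 7.11
total variance = 7.11 + 2 × 1.99 = 11.09
α (item deleted) = (6/5)·(1 − 7.11/11.09) = 0.431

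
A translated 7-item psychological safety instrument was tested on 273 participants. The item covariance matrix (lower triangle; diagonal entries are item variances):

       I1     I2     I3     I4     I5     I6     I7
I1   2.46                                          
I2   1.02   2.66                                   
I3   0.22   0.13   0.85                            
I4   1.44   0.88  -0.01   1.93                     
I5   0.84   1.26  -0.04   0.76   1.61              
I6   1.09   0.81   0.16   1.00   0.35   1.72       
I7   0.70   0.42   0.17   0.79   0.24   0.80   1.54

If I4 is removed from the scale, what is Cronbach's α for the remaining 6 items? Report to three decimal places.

α = 0.721

Remaining items: I1, I2, I3, I5, I6, I7 (k = 6).
Σσ²ᵢ = 2.46 + 2.66 + 0.85 + 1.61 + 1.72 + 1.54 = 10.84
Var(T) = 10.84 + 2 × 8.17 = 27.18
α (item deleted) = (6/5)·(1 − 10.84/27.18) = 0.721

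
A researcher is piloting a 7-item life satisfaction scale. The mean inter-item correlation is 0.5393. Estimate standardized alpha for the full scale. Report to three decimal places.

α = 0.891

Standardized α = k·r̄ / (1 + (k−1)·r̄) = 7 × 0.5393 / (1 + 6 × 0.5393)
  = 3.7751 / 4.2358 = 0.891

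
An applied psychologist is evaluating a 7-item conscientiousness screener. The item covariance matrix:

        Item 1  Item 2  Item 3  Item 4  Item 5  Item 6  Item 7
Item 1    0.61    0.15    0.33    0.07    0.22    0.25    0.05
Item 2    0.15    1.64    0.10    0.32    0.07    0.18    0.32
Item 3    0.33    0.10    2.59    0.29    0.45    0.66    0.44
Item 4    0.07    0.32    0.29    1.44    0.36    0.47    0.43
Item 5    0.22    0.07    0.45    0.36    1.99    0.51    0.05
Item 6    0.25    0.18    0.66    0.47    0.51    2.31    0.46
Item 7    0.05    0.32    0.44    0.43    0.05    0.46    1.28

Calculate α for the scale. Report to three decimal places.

ΣVar(i) = 0.61 + 1.64 + 2.59 + 1.44 + 1.99 + 2.31 + 1.28 = 11.86
Σ_{i<j} σ_ij = 6.18
σ²_T = 11.86 + 2 × 6.18 = 24.22
α = (k/(k−1))·(1 − ΣVar(i)/σ²_T) = (7/6)·(1 − 11.86/24.22) = 0.595

α = 0.595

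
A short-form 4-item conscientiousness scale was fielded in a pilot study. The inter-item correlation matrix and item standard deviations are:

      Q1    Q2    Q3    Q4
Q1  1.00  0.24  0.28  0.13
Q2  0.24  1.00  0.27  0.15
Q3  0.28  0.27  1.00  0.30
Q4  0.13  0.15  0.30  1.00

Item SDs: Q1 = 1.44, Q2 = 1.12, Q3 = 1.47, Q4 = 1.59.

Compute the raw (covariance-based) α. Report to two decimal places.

Σσ²ᵢ = 1.44² + 1.12² + 1.47² + 1.59² = 8.0170
Covariances σ_ij = r_ij · s_i · s_j:
  σ(Q1,Q2) = 0.24 × 1.44 × 1.12 = 0.3871
  σ(Q1,Q3) = 0.28 × 1.44 × 1.47 = 0.5927
  σ(Q1,Q4) = 0.13 × 1.44 × 1.59 = 0.2976
  σ(Q2,Q3) = 0.27 × 1.12 × 1.47 = 0.4445
  σ(Q2,Q4) = 0.15 × 1.12 × 1.59 = 0.2671
  σ(Q3,Q4) = 0.30 × 1.47 × 1.59 = 0.7012
σ²_T = Σσ²ᵢ + 2·Σσ_ij = 8.0170 + 2 × 2.6902 = 13.3974
α = (4/3)·(1 − 8.0170/13.3974) = 0.54

α = 0.54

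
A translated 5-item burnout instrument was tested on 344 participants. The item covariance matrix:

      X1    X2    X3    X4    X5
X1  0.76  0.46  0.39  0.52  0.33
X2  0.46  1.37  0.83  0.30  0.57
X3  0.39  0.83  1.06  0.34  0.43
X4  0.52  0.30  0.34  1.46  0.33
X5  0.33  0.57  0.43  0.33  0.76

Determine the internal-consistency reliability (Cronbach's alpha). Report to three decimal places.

α = 0.781

sum of item variances = 0.76 + 1.37 + 1.06 + 1.46 + 0.76 = 5.41
Sum of off-diagonal covariances = 4.50
σ²_T = 5.41 + 2 × 4.50 = 14.41
α = (k/(k−1))·(1 − sum of item variances/σ²_T) = (5/4)·(1 − 5.41/14.41) = 0.781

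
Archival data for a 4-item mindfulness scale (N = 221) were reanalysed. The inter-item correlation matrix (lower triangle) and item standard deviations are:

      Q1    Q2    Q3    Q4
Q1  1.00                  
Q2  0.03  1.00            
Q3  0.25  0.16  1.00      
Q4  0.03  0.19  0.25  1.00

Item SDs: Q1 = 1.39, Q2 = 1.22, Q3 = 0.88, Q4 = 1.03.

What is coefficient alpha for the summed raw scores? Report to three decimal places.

α = 0.377

Σσ²ᵢ = 1.39² + 1.22² + 0.88² + 1.03² = 5.2558
Covariances σ_ij = r_ij · s_i · s_j:
  σ(Q1,Q2) = 0.03 × 1.39 × 1.22 = 0.0509
  σ(Q1,Q3) = 0.25 × 1.39 × 0.88 = 0.3058
  σ(Q1,Q4) = 0.03 × 1.39 × 1.03 = 0.0430
  σ(Q2,Q3) = 0.16 × 1.22 × 0.88 = 0.1718
  σ(Q2,Q4) = 0.19 × 1.22 × 1.03 = 0.2388
  σ(Q3,Q4) = 0.25 × 0.88 × 1.03 = 0.2266
σ²_T = Σσ²ᵢ + 2·Σσ_ij = 5.2558 + 2 × 1.0369 = 7.3296
α = (4/3)·(1 − 5.2558/7.3296) = 0.377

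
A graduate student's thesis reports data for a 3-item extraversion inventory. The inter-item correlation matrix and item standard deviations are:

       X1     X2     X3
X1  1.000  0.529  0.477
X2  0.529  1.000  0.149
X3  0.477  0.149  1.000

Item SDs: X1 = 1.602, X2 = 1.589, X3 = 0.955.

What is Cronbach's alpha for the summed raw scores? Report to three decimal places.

α = 0.651

Σσ²ᵢ = 1.602² + 1.589² + 0.955² = 6.0034
Covariances σ_ij = r_ij · s_i · s_j:
  σ(X1,X2) = 0.529 × 1.602 × 1.589 = 1.3466
  σ(X1,X3) = 0.477 × 1.602 × 0.955 = 0.7298
  σ(X2,X3) = 0.149 × 1.589 × 0.955 = 0.2261
σ²_T = Σσ²ᵢ + 2·Σσ_ij = 6.0034 + 2 × 2.3025 = 10.6084
α = (3/2)·(1 − 6.0034/10.6084) = 0.651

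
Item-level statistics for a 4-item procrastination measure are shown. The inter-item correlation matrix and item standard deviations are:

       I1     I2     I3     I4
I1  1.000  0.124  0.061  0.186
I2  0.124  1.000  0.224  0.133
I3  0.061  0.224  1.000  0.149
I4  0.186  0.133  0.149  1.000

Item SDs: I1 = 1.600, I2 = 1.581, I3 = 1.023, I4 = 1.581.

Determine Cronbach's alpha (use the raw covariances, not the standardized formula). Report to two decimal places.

Σσ²ᵢ = 1.600² + 1.581² + 1.023² + 1.581² = 8.6057
Covariances σ_ij = r_ij · s_i · s_j:
  σ(I1,I2) = 0.124 × 1.600 × 1.581 = 0.3137
  σ(I1,I3) = 0.061 × 1.600 × 1.023 = 0.0998
  σ(I1,I4) = 0.186 × 1.600 × 1.581 = 0.4705
  σ(I2,I3) = 0.224 × 1.581 × 1.023 = 0.3623
  σ(I2,I4) = 0.133 × 1.581 × 1.581 = 0.3324
  σ(I3,I4) = 0.149 × 1.023 × 1.581 = 0.2410
σ²_T = Σσ²ᵢ + 2·Σσ_ij = 8.6057 + 2 × 1.8197 = 12.2451
α = (4/3)·(1 − 8.6057/12.2451) = 0.40

α = 0.40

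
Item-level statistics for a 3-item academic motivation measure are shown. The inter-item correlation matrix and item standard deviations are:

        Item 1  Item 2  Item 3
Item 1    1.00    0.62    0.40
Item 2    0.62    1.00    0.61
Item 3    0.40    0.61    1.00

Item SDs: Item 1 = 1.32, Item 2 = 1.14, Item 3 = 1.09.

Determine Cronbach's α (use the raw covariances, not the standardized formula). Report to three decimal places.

Σσ²ᵢ = 1.32² + 1.14² + 1.09² = 4.2301
Covariances σ_ij = r_ij · s_i · s_j:
  σ(Item 1,Item 2) = 0.62 × 1.32 × 1.14 = 0.9330
  σ(Item 1,Item 3) = 0.40 × 1.32 × 1.09 = 0.5755
  σ(Item 2,Item 3) = 0.61 × 1.14 × 1.09 = 0.7580
σ²_T = Σσ²ᵢ + 2·Σσ_ij = 4.2301 + 2 × 2.2665 = 8.7631
α = (3/2)·(1 − 4.2301/8.7631) = 0.776

Cronbach's α = 0.776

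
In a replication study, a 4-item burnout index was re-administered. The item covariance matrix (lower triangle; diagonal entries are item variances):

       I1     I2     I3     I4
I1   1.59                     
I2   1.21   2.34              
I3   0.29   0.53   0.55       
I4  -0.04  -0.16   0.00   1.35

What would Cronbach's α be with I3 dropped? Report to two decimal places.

Remaining items: I1, I2, I4 (k = 3).
sum of item variances = 1.59 + 2.34 + 1.35 = 5.28
σ²_T = 5.28 + 2 × 1.01 = 7.30
α (item deleted) = (3/2)·(1 − 5.28/7.30) = 0.42

Cronbach's α = 0.42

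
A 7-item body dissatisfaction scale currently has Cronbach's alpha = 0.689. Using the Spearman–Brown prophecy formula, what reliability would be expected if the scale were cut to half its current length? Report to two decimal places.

Length factor m = 1/2
α' = m·α / (1 − (1−m)·α)
   = 1/2 × 0.689 / (1 − (1 − 1/2) × 0.689)
   = 0.3445 / 0.6555 = 0.53

predicted reliability = 0.53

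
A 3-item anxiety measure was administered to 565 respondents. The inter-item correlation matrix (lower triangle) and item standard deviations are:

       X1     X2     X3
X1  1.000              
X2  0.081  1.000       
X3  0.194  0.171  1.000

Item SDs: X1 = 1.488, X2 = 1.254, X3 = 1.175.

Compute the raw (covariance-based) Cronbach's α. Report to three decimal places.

Cronbach's α = 0.335

Σσ²ᵢ = 1.488² + 1.254² + 1.175² = 5.1673
Covariances σ_ij = r_ij · s_i · s_j:
  σ(X1,X2) = 0.081 × 1.488 × 1.254 = 0.1511
  σ(X1,X3) = 0.194 × 1.488 × 1.175 = 0.3392
  σ(X2,X3) = 0.171 × 1.254 × 1.175 = 0.2520
σ²_T = Σσ²ᵢ + 2·Σσ_ij = 5.1673 + 2 × 0.7423 = 6.6519
α = (3/2)·(1 − 5.1673/6.6519) = 0.335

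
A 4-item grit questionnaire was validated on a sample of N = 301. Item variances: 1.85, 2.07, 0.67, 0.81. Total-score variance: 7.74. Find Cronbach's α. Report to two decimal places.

ΣVar(i) = 1.85 + 2.07 + 0.67 + 0.81 = 5.40
α = (k/(k−1))·(1 − ΣVar(i)/Var(T)) = (4/3)·(1 − 5.40/7.74) = 0.40

Cronbach's α = 0.40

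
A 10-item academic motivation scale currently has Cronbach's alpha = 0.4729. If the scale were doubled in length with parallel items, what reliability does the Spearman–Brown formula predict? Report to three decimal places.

Length factor m = 2
α' = m·α / (1 + (m−1)·α)
   = 2 × 0.4729 / (1 + (2 − 1) × 0.4729)
   = 0.9458 / 1.4729 = 0.642

predicted reliability = 0.642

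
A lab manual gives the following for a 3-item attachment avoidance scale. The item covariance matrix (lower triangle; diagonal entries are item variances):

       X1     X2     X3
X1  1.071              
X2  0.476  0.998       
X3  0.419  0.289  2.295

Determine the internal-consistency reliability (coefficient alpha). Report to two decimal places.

coefficient alpha = 0.53

ΣVar(i) = 1.071 + 0.998 + 2.295 = 4.364
Sum of off-diagonal covariances = 1.184
Var(T) = 4.364 + 2 × 1.184 = 6.732
α = (k/(k−1))·(1 − ΣVar(i)/Var(T)) = (3/2)·(1 − 4.364/6.732) = 0.53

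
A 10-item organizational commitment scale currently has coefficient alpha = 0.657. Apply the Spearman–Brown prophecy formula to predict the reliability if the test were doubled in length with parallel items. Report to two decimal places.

Length factor m = 2
α' = m·α / (1 + (m−1)·α)
   = 2 × 0.657 / (1 + (2 − 1) × 0.657)
   = 1.3140 / 1.6570 = 0.79

predicted reliability = 0.79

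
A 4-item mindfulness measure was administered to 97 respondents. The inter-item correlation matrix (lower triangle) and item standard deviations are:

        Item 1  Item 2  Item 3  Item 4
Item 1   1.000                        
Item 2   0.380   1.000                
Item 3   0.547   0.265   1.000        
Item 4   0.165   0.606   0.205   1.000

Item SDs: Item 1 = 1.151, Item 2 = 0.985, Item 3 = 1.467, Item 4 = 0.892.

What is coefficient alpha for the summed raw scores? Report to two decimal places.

coefficient alpha = 0.68

Σσ²ᵢ = 1.151² + 0.985² + 1.467² + 0.892² = 5.2428
Covariances σ_ij = r_ij · s_i · s_j:
  σ(Item 1,Item 2) = 0.380 × 1.151 × 0.985 = 0.4308
  σ(Item 1,Item 3) = 0.547 × 1.151 × 1.467 = 0.9236
  σ(Item 1,Item 4) = 0.165 × 1.151 × 0.892 = 0.1694
  σ(Item 2,Item 3) = 0.265 × 0.985 × 1.467 = 0.3829
  σ(Item 2,Item 4) = 0.606 × 0.985 × 0.892 = 0.5324
  σ(Item 3,Item 4) = 0.205 × 1.467 × 0.892 = 0.2683
σ²_T = Σσ²ᵢ + 2·Σσ_ij = 5.2428 + 2 × 2.7074 = 10.6576
α = (4/3)·(1 − 5.2428/10.6576) = 0.68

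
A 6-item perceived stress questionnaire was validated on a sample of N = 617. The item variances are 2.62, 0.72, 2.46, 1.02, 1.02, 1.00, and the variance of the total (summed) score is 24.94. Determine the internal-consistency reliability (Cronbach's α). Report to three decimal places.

α = 0.775

sum of item variances = 2.62 + 0.72 + 2.46 + 1.02 + 1.02 + 1.00 = 8.84
α = (k/(k−1))·(1 − sum of item variances/σ²_total) = (6/5)·(1 − 8.84/24.94) = 0.775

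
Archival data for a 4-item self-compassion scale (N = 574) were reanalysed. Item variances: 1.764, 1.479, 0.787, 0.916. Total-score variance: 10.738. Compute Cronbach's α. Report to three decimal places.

α = 0.719

Σσ²ᵢ = 1.764 + 1.479 + 0.787 + 0.916 = 4.946
α = (k/(k−1))·(1 − Σσ²ᵢ/Var(T)) = (4/3)·(1 − 4.946/10.738) = 0.719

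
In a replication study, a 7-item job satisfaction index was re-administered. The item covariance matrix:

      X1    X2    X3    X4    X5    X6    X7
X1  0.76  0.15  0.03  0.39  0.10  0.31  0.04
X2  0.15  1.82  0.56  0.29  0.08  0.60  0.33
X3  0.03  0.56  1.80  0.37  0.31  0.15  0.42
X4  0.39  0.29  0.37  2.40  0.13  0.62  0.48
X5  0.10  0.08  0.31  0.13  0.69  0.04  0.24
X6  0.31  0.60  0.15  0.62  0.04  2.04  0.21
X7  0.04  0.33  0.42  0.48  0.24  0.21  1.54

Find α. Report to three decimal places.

sum of item variances = 0.76 + 1.82 + 1.80 + 2.40 + 0.69 + 2.04 + 1.54 = 11.05
Sum of the distinct covariances = 5.85
σ²_T = 11.05 + 2 × 5.85 = 22.75
α = (k/(k−1))·(1 − sum of item variances/σ²_T) = (7/6)·(1 − 11.05/22.75) = 0.600

α = 0.600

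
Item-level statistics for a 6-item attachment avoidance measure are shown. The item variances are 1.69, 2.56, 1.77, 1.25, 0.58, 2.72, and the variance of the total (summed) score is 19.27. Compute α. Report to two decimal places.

sum of item variances = 1.69 + 2.56 + 1.77 + 1.25 + 0.58 + 2.72 = 10.57
α = (k/(k−1))·(1 − sum of item variances/σ²_T) = (6/5)·(1 − 10.57/19.27) = 0.54

α = 0.54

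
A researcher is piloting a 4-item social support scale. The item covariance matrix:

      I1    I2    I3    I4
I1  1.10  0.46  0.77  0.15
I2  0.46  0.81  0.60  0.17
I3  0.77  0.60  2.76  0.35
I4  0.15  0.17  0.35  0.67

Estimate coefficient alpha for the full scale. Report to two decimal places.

coefficient alpha = 0.64

ΣVar(i) = 1.10 + 0.81 + 2.76 + 0.67 = 5.34
Σ_{i<j} σ_ij = 2.50
total variance = 5.34 + 2 × 2.50 = 10.34
α = (k/(k−1))·(1 − ΣVar(i)/total variance) = (4/3)·(1 − 5.34/10.34) = 0.64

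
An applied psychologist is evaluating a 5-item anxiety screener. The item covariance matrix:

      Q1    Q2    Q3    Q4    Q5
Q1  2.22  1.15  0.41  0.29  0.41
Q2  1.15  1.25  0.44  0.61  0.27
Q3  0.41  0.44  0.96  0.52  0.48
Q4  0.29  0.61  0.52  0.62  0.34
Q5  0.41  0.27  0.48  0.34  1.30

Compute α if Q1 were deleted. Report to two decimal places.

α = 0.75

Remaining items: Q2, Q3, Q4, Q5 (k = 4).
Σσ²ᵢ = 1.25 + 0.96 + 0.62 + 1.30 = 4.13
σ²_total = 4.13 + 2 × 2.66 = 9.45
α (item deleted) = (4/3)·(1 − 4.13/9.45) = 0.75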